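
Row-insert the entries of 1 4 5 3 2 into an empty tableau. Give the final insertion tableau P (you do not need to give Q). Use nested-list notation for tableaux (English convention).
P = [[1, 2, 5], [3], [4]]

Insert 1: appended to row 1. P = [[1]].
Insert 4: appended to row 1. P = [[1, 4]].
Insert 5: appended to row 1. P = [[1, 4, 5]].
Insert 3: 3 bumps 4 from row 1; 4 starts row 2. P = [[1, 3, 5], [4]].
Insert 2: 2 bumps 3 from row 1; 3 bumps 4 from row 2; 4 starts row 3. P = [[1, 2, 5], [3], [4]].

So P = [[1, 2, 5], [3], [4]].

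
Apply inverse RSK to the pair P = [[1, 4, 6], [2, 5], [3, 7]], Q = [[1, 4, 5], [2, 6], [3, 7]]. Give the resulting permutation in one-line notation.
Reverse the RSK construction: for i from n down to 1, find the cell of Q containing i, remove the entry at that cell from P, and reverse-bump it up through P; the value ejected from row 1 is w(i).

Step i=7: Q has 7 at row 3, column 2; remove 7 from row 3 of P and reverse-bump: 7 enters row 2 and ejects 5; 5 enters row 1 and ejects 4. So w(7) = 4. P is now [[1, 5, 6], [2, 7], [3]].
Step i=6: Q has 6 at row 2, column 2; remove 7 from row 2 of P and reverse-bump: 7 enters row 1 and ejects 6. So w(6) = 6. P is now [[1, 5, 7], [2], [3]].
Step i=5: Q has 5 at row 1, column 3; remove that cell from P, ejecting 7. So w(5) = 7. P is now [[1, 5], [2], [3]].
Step i=4: Q has 4 at row 1, column 2; remove that cell from P, ejecting 5. So w(4) = 5. P is now [[1], [2], [3]].
Step i=3: Q has 3 at row 3, column 1; remove 3 from row 3 of P and reverse-bump: 3 enters row 2 and ejects 2; 2 enters row 1 and ejects 1. So w(3) = 1. P is now [[2], [3]].
Step i=2: Q has 2 at row 2, column 1; remove 3 from row 2 of P and reverse-bump: 3 enters row 1 and ejects 2. So w(2) = 2. P is now [[3]].
Step i=1: Q has 1 at row 1, column 1; remove that cell from P, ejecting 3. So w(1) = 3. P is now [].

So w = 3 2 1 5 7 6 4.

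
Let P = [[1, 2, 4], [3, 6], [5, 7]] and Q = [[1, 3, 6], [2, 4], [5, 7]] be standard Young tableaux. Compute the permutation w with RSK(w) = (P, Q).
Reverse the RSK construction: for i from n down to 1, find the cell of Q containing i, remove the entry at that cell from P, and reverse-bump it up through P; the value ejected from row 1 is w(i).

Step i=7: Q has 7 at row 3, column 2; remove 7 from row 3 of P and reverse-bump: 7 enters row 2 and ejects 6; 6 enters row 1 and ejects 4. So w(7) = 4. P is now [[1, 2, 6], [3, 7], [5]].
Step i=6: Q has 6 at row 1, column 3; remove that cell from P, ejecting 6. So w(6) = 6. P is now [[1, 2], [3, 7], [5]].
Step i=5: Q has 5 at row 3, column 1; remove 5 from row 3 of P and reverse-bump: 5 enters row 2 and ejects 3; 3 enters row 1 and ejects 2. So w(5) = 2. P is now [[1, 3], [5, 7]].
Step i=4: Q has 4 at row 2, column 2; remove 7 from row 2 of P and reverse-bump: 7 enters row 1 and ejects 3. So w(4) = 3. P is now [[1, 7], [5]].
Step i=3: Q has 3 at row 1, column 2; remove that cell from P, ejecting 7. So w(3) = 7. P is now [[1], [5]].
Step i=2: Q has 2 at row 2, column 1; remove 5 from row 2 of P and reverse-bump: 5 enters row 1 and ejects 1. So w(2) = 1. P is now [[5]].
Step i=1: Q has 1 at row 1, column 1; remove that cell from P, ejecting 5. So w(1) = 5. P is now [].

So w = 5 1 7 3 2 6 4.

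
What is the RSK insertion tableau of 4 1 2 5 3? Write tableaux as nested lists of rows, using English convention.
P = [[1, 2, 3], [4, 5]]

Insert 4: appended to row 1. P = [[4]].
Insert 1: 1 bumps 4 from row 1; 4 starts row 2. P = [[1], [4]].
Insert 2: appended to row 1. P = [[1, 2], [4]].
Insert 5: appended to row 1. P = [[1, 2, 5], [4]].
Insert 3: 3 bumps 5 from row 1; 5 appends to row 2. P = [[1, 2, 3], [4, 5]].

So P = [[1, 2, 3], [4, 5]].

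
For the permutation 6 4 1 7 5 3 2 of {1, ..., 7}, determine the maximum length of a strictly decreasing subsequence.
4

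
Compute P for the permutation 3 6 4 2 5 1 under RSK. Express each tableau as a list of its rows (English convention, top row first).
Insert 3: appended to row 1. P = [[3]].
Insert 6: appended to row 1. P = [[3, 6]].
Insert 4: 4 bumps 6 from row 1; 6 starts row 2. P = [[3, 4], [6]].
Insert 2: 2 bumps 3 from row 1; 3 bumps 6 from row 2; 6 starts row 3. P = [[2, 4], [3], [6]].
Insert 5: appended to row 1. P = [[2, 4, 5], [3], [6]].
Insert 1: 1 bumps 2 from row 1; 2 bumps 3 from row 2; 3 bumps 6 from row 3; 6 starts row 4. P = [[1, 4, 5], [2], [3], [6]].

So P = [[1, 4, 5], [2], [3], [6]].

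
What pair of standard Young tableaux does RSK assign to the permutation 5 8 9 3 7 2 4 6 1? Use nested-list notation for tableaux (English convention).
Insert each entry of the permutation into P by Schensted row insertion, recording in Q the position of each new cell.

Insert 5: appended to row 1. P = [[5]].
Insert 8: appended to row 1. P = [[5, 8]].
Insert 9: appended to row 1. P = [[5, 8, 9]].
Insert 3: 3 bumps 5 from row 1; 5 starts row 2. P = [[3, 8, 9], [5]].
Insert 7: 7 bumps 8 from row 1; 8 appends to row 2. P = [[3, 7, 9], [5, 8]].
Insert 2: 2 bumps 3 from row 1; 3 bumps 5 from row 2; 5 starts row 3. P = [[2, 7, 9], [3, 8], [5]].
Insert 4: 4 bumps 7 from row 1; 7 bumps 8 from row 2; 8 appends to row 3. P = [[2, 4, 9], [3, 7], [5, 8]].
Insert 6: 6 bumps 9 from row 1; 9 appends to row 2. P = [[2, 4, 6], [3, 7, 9], [5, 8]].
Insert 1: 1 bumps 2 from row 1; 2 bumps 3 from row 2; 3 bumps 5 from row 3; 5 starts row 4. P = [[1, 4, 6], [2, 7, 9], [3, 8], [5]].

So P = [[1, 4, 6], [2, 7, 9], [3, 8], [5]], Q = [[1, 2, 3], [4, 5, 8], [6, 7], [9]].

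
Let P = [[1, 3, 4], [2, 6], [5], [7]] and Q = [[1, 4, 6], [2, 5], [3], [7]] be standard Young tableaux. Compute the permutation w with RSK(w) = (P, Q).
Reverse the RSK construction: for i from n down to 1, find the cell of Q containing i, remove the entry at that cell from P, and reverse-bump it up through P; the value ejected from row 1 is w(i).

Step i=7: Q has 7 at row 4, column 1; remove 7 from row 4 of P and reverse-bump: 7 enters row 3 and ejects 5; 5 enters row 2 and ejects 2; 2 enters row 1 and ejects 1. So w(7) = 1. P is now [[2, 3, 4], [5, 6], [7]].
Step i=6: Q has 6 at row 1, column 3; remove that cell from P, ejecting 4. So w(6) = 4. P is now [[2, 3], [5, 6], [7]].
Step i=5: Q has 5 at row 2, column 2; remove 6 from row 2 of P and reverse-bump: 6 enters row 1 and ejects 3. So w(5) = 3. P is now [[2, 6], [5], [7]].
Step i=4: Q has 4 at row 1, column 2; remove that cell from P, ejecting 6. So w(4) = 6. P is now [[2], [5], [7]].
Step i=3: Q has 3 at row 3, column 1; remove 7 from row 3 of P and reverse-bump: 7 enters row 2 and ejects 5; 5 enters row 1 and ejects 2. So w(3) = 2. P is now [[5], [7]].
Step i=2: Q has 2 at row 2, column 1; remove 7 from row 2 of P and reverse-bump: 7 enters row 1 and ejects 5. So w(2) = 5. P is now [[7]].
Step i=1: Q has 1 at row 1, column 1; remove that cell from P, ejecting 7. So w(1) = 7. P is now [].

So w = 7 5 2 6 3 4 1.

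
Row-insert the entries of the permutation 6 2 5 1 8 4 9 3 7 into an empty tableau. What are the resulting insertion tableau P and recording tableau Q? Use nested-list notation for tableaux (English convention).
Insert each entry of the permutation into P by Schensted row insertion, recording in Q the position of each new cell.

Insert 6: appended to row 1. P = [[6]].
Insert 2: 2 bumps 6 from row 1; 6 starts row 2. P = [[2], [6]].
Insert 5: appended to row 1. P = [[2, 5], [6]].
Insert 1: 1 bumps 2 from row 1; 2 bumps 6 from row 2; 6 starts row 3. P = [[1, 5], [2], [6]].
Insert 8: appended to row 1. P = [[1, 5, 8], [2], [6]].
Insert 4: 4 bumps 5 from row 1; 5 appends to row 2. P = [[1, 4, 8], [2, 5], [6]].
Insert 9: appended to row 1. P = [[1, 4, 8, 9], [2, 5], [6]].
Insert 3: 3 bumps 4 from row 1; 4 bumps 5 from row 2; 5 bumps 6 from row 3; 6 starts row 4. P = [[1, 3, 8, 9], [2, 4], [5], [6]].
Insert 7: 7 bumps 8 from row 1; 8 appends to row 2. P = [[1, 3, 7, 9], [2, 4, 8], [5], [6]].

So P = [[1, 3, 7, 9], [2, 4, 8], [5], [6]], Q = [[1, 3, 5, 7], [2, 6, 9], [4], [8]].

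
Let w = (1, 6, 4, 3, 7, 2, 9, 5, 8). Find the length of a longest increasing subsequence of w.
4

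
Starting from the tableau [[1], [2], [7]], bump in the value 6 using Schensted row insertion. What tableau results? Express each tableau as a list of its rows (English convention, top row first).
6 is larger than every entry of row 1, so it is appended to row 1. The new tableau is [[1, 6], [2], [7]].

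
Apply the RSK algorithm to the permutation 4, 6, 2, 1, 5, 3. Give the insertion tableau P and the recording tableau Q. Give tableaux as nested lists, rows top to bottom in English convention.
Insert each entry of the permutation into P by Schensted row insertion, recording in Q the position of each new cell.

Insert 4: appended to row 1. P = [[4]].
Insert 6: appended to row 1. P = [[4, 6]].
Insert 2: 2 bumps 4 from row 1; 4 starts row 2. P = [[2, 6], [4]].
Insert 1: 1 bumps 2 from row 1; 2 bumps 4 from row 2; 4 starts row 3. P = [[1, 6], [2], [4]].
Insert 5: 5 bumps 6 from row 1; 6 appends to row 2. P = [[1, 5], [2, 6], [4]].
Insert 3: 3 bumps 5 from row 1; 5 bumps 6 from row 2; 6 appends to row 3. P = [[1, 3], [2, 5], [4, 6]].

So P = [[1, 3], [2, 5], [4, 6]], Q = [[1, 2], [3, 5], [4, 6]].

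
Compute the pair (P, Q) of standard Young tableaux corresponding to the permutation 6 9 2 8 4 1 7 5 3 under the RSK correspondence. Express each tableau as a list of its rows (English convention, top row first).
Insert each entry of the permutation into P by Schensted row insertion, recording in Q the position of each new cell.

Insert 6: appended to row 1. P = [[6]].
Insert 9: appended to row 1. P = [[6, 9]].
Insert 2: 2 bumps 6 from row 1; 6 starts row 2. P = [[2, 9], [6]].
Insert 8: 8 bumps 9 from row 1; 9 appends to row 2. P = [[2, 8], [6, 9]].
Insert 4: 4 bumps 8 from row 1; 8 bumps 9 from row 2; 9 starts row 3. P = [[2, 4], [6, 8], [9]].
Insert 1: 1 bumps 2 from row 1; 2 bumps 6 from row 2; 6 bumps 9 from row 3; 9 starts row 4. P = [[1, 4], [2, 8], [6], [9]].
Insert 7: appended to row 1. P = [[1, 4, 7], [2, 8], [6], [9]].
Insert 5: 5 bumps 7 from row 1; 7 bumps 8 from row 2; 8 appends to row 3. P = [[1, 4, 5], [2, 7], [6, 8], [9]].
Insert 3: 3 bumps 4 from row 1; 4 bumps 7 from row 2; 7 bumps 8 from row 3; 8 bumps 9 from row 4; 9 starts row 5. P = [[1, 3, 5], [2, 4], [6, 7], [8], [9]].

So P = [[1, 3, 5], [2, 4], [6, 7], [8], [9]], Q = [[1, 2, 7], [3, 4], [5, 8], [6], [9]].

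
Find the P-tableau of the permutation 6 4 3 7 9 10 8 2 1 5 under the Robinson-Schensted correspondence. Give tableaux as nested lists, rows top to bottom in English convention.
P = [[1, 5, 8, 10], [2, 7], [3, 9], [4], [6]]

Insert 6: appended to row 1. P = [[6]].
Insert 4: 4 bumps 6 from row 1; 6 starts row 2. P = [[4], [6]].
Insert 3: 3 bumps 4 from row 1; 4 bumps 6 from row 2; 6 starts row 3. P = [[3], [4], [6]].
Insert 7: appended to row 1. P = [[3, 7], [4], [6]].
Insert 9: appended to row 1. P = [[3, 7, 9], [4], [6]].
Insert 10: appended to row 1. P = [[3, 7, 9, 10], [4], [6]].
Insert 8: 8 bumps 9 from row 1; 9 appends to row 2. P = [[3, 7, 8, 10], [4, 9], [6]].
Insert 2: 2 bumps 3 from row 1; 3 bumps 4 from row 2; 4 bumps 6 from row 3; 6 starts row 4. P = [[2, 7, 8, 10], [3, 9], [4], [6]].
Insert 1: 1 bumps 2 from row 1; 2 bumps 3 from row 2; 3 bumps 4 from row 3; 4 bumps 6 from row 4; 6 starts row 5. P = [[1, 7, 8, 10], [2, 9], [3], [4], [6]].
Insert 5: 5 bumps 7 from row 1; 7 bumps 9 from row 2; 9 appends to row 3. P = [[1, 5, 8, 10], [2, 7], [3, 9], [4], [6]].

So P = [[1, 5, 8, 10], [2, 7], [3, 9], [4], [6]].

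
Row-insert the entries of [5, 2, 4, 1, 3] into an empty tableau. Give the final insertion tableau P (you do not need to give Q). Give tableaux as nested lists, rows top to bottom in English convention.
Insert 5: appended to row 1. P = [[5]].
Insert 2: 2 bumps 5 from row 1; 5 starts row 2. P = [[2], [5]].
Insert 4: appended to row 1. P = [[2, 4], [5]].
Insert 1: 1 bumps 2 from row 1; 2 bumps 5 from row 2; 5 starts row 3. P = [[1, 4], [2], [5]].
Insert 3: 3 bumps 4 from row 1; 4 appends to row 2. P = [[1, 3], [2, 4], [5]].

So P = [[1, 3], [2, 4], [5]].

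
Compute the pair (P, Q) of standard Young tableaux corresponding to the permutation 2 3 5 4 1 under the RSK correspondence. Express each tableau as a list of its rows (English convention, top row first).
P = [[1, 3, 4], [2], [5]], Q = [[1, 2, 3], [4], [5]]

Insert each entry of the permutation into P by Schensted row insertion, recording in Q the position of each new cell.

After inserting 2: P = [[2]].
After inserting 3: P = [[2, 3]].
After inserting 5: P = [[2, 3, 5]].
After inserting 4: P = [[2, 3, 4], [5]].
After inserting 1: P = [[1, 3, 4], [2], [5]].

So P = [[1, 3, 4], [2], [5]], Q = [[1, 2, 3], [4], [5]].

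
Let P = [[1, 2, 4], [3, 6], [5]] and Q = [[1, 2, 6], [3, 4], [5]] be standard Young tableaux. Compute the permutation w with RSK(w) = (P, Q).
5 6 1 3 2 4

Reverse the RSK construction: for i from n down to 1, find the cell of Q containing i, remove the entry at that cell from P, and reverse-bump it up through P; the value ejected from row 1 is w(i).

Step i=6: Q has 6 at row 1, column 3; remove that cell from P, ejecting 4. So w(6) = 4. P is now [[1, 2], [3, 6], [5]].
Step i=5: Q has 5 at row 3, column 1; remove 5 from row 3 of P and reverse-bump: 5 enters row 2 and ejects 3; 3 enters row 1 and ejects 2. So w(5) = 2. P is now [[1, 3], [5, 6]].
Step i=4: Q has 4 at row 2, column 2; remove 6 from row 2 of P and reverse-bump: 6 enters row 1 and ejects 3. So w(4) = 3. P is now [[1, 6], [5]].
Step i=3: Q has 3 at row 2, column 1; remove 5 from row 2 of P and reverse-bump: 5 enters row 1 and ejects 1. So w(3) = 1. P is now [[5, 6]].
Step i=2: Q has 2 at row 1, column 2; remove that cell from P, ejecting 6. So w(2) = 6. P is now [[5]].
Step i=1: Q has 1 at row 1, column 1; remove that cell from P, ejecting 5. So w(1) = 5. P is now [].

So w = 5 6 1 3 2 4.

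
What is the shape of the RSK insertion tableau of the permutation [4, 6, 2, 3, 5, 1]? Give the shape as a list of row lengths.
[3, 2, 1]

Row-insert each entry into an empty tableau.

After inserting 4: P = [[4]].
After inserting 6: P = [[4, 6]].
After inserting 2: P = [[2, 6], [4]].
After inserting 3: P = [[2, 3], [4, 6]].
After inserting 5: P = [[2, 3, 5], [4, 6]].
After inserting 1: P = [[1, 3, 5], [2, 6], [4]].

The final insertion tableau P = [[1, 3, 5], [2, 6], [4]] has shape [3, 2, 1].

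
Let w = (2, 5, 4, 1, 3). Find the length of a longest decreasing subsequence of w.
3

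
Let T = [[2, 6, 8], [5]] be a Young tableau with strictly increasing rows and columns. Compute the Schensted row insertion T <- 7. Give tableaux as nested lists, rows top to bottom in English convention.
In row 1, 7 replaces 8 (the leftmost entry greater than 7); 8 is bumped to row 2. 8 is appended to row 2. The new tableau is [[2, 6, 7], [5, 8]].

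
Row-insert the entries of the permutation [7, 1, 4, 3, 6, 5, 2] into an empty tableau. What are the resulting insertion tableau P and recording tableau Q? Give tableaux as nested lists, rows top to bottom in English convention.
P = [[1, 2, 5], [3, 6], [4], [7]], Q = [[1, 3, 5], [2, 6], [4], [7]]

Insert each entry of the permutation into P by Schensted row insertion, recording in Q the position of each new cell.

After inserting 7: P = [[7]].
After inserting 1: P = [[1], [7]].
After inserting 4: P = [[1, 4], [7]].
After inserting 3: P = [[1, 3], [4], [7]].
After inserting 6: P = [[1, 3, 6], [4], [7]].
After inserting 5: P = [[1, 3, 5], [4, 6], [7]].
After inserting 2: P = [[1, 2, 5], [3, 6], [4], [7]].

So P = [[1, 2, 5], [3, 6], [4], [7]], Q = [[1, 3, 5], [2, 6], [4], [7]].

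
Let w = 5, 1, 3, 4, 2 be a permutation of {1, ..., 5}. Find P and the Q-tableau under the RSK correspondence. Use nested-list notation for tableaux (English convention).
P = [[1, 2, 4], [3], [5]], Q = [[1, 3, 4], [2], [5]]

Insert each entry of the permutation into P by Schensted row insertion, recording in Q the position of each new cell.

Insert 5: appended to row 1. P = [[5]].
Insert 1: 1 bumps 5 from row 1; 5 starts row 2. P = [[1], [5]].
Insert 3: appended to row 1. P = [[1, 3], [5]].
Insert 4: appended to row 1. P = [[1, 3, 4], [5]].
Insert 2: 2 bumps 3 from row 1; 3 bumps 5 from row 2; 5 starts row 3. P = [[1, 2, 4], [3], [5]].

So P = [[1, 2, 4], [3], [5]], Q = [[1, 3, 4], [2], [5]].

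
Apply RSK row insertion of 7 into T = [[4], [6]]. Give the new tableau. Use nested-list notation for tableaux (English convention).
7 is larger than every entry of row 1, so it is appended to row 1. The new tableau is [[4, 7], [6]].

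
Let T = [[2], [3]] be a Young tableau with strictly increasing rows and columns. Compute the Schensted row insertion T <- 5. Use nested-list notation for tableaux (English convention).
5 is larger than every entry of row 1, so it is appended to row 1. The new tableau is [[2, 5], [3]].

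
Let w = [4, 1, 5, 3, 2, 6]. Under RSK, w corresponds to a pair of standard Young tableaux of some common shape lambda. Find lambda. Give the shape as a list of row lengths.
[3, 2, 1]

Row-insert each entry into an empty tableau.

After inserting 4: P = [[4]].
After inserting 1: P = [[1], [4]].
After inserting 5: P = [[1, 5], [4]].
After inserting 3: P = [[1, 3], [4, 5]].
After inserting 2: P = [[1, 2], [3, 5], [4]].
After inserting 6: P = [[1, 2, 6], [3, 5], [4]].

The final insertion tableau P = [[1, 2, 6], [3, 5], [4]] has shape [3, 2, 1].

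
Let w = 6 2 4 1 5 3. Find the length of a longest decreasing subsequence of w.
3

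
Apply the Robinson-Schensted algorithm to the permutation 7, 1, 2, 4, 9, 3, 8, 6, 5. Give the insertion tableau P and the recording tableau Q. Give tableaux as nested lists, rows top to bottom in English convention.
Insert each entry of the permutation into P by Schensted row insertion, recording in Q the position of each new cell.

Insert 7: appended to row 1. P = [[7]].
Insert 1: 1 bumps 7 from row 1; 7 starts row 2. P = [[1], [7]].
Insert 2: appended to row 1. P = [[1, 2], [7]].
Insert 4: appended to row 1. P = [[1, 2, 4], [7]].
Insert 9: appended to row 1. P = [[1, 2, 4, 9], [7]].
Insert 3: 3 bumps 4 from row 1; 4 bumps 7 from row 2; 7 starts row 3. P = [[1, 2, 3, 9], [4], [7]].
Insert 8: 8 bumps 9 from row 1; 9 appends to row 2. P = [[1, 2, 3, 8], [4, 9], [7]].
Insert 6: 6 bumps 8 from row 1; 8 bumps 9 from row 2; 9 appends to row 3. P = [[1, 2, 3, 6], [4, 8], [7, 9]].
Insert 5: 5 bumps 6 from row 1; 6 bumps 8 from row 2; 8 bumps 9 from row 3; 9 starts row 4. P = [[1, 2, 3, 5], [4, 6], [7, 8], [9]].

So P = [[1, 2, 3, 5], [4, 6], [7, 8], [9]], Q = [[1, 3, 4, 5], [2, 7], [6, 8], [9]].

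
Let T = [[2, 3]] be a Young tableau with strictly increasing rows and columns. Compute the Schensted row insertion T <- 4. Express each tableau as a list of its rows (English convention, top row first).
4 is larger than every entry of row 1, so it is appended to row 1. The new tableau is [[2, 3, 4]].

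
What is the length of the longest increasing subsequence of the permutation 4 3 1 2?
2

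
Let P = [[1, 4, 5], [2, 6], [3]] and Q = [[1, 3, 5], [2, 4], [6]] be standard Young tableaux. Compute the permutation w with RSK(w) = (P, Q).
Reverse the RSK construction: for i from n down to 1, find the cell of Q containing i, remove the entry at that cell from P, and reverse-bump it up through P; the value ejected from row 1 is w(i).

Step i=6: Q has 6 at row 3, column 1; remove 3 from row 3 of P and reverse-bump: 3 enters row 2 and ejects 2; 2 enters row 1 and ejects 1. So w(6) = 1. P is now [[2, 4, 5], [3, 6]].
Step i=5: Q has 5 at row 1, column 3; remove that cell from P, ejecting 5. So w(5) = 5. P is now [[2, 4], [3, 6]].
Step i=4: Q has 4 at row 2, column 2; remove 6 from row 2 of P and reverse-bump: 6 enters row 1 and ejects 4. So w(4) = 4. P is now [[2, 6], [3]].
Step i=3: Q has 3 at row 1, column 2; remove that cell from P, ejecting 6. So w(3) = 6. P is now [[2], [3]].
Step i=2: Q has 2 at row 2, column 1; remove 3 from row 2 of P and reverse-bump: 3 enters row 1 and ejects 2. So w(2) = 2. P is now [[3]].
Step i=1: Q has 1 at row 1, column 1; remove that cell from P, ejecting 3. So w(1) = 3. P is now [].

So w = 3 2 6 4 5 1.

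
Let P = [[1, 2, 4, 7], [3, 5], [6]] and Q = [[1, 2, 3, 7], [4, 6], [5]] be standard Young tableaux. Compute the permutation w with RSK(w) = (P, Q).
Reverse the RSK construction: for i from n down to 1, find the cell of Q containing i, remove the entry at that cell from P, and reverse-bump it up through P; the value ejected from row 1 is w(i).

Step i=7: Q has 7 at row 1, column 4; remove that cell from P, ejecting 7. So w(7) = 7. P is now [[1, 2, 4], [3, 5], [6]].
Step i=6: Q has 6 at row 2, column 2; remove 5 from row 2 of P and reverse-bump: 5 enters row 1 and ejects 4. So w(6) = 4. P is now [[1, 2, 5], [3], [6]].
Step i=5: Q has 5 at row 3, column 1; remove 6 from row 3 of P and reverse-bump: 6 enters row 2 and ejects 3; 3 enters row 1 and ejects 2. So w(5) = 2. P is now [[1, 3, 5], [6]].
Step i=4: Q has 4 at row 2, column 1; remove 6 from row 2 of P and reverse-bump: 6 enters row 1 and ejects 5. So w(4) = 5. P is now [[1, 3, 6]].
Step i=3: Q has 3 at row 1, column 3; remove that cell from P, ejecting 6. So w(3) = 6. P is now [[1, 3]].
Step i=2: Q has 2 at row 1, column 2; remove that cell from P, ejecting 3. So w(2) = 3. P is now [[1]].
Step i=1: Q has 1 at row 1, column 1; remove that cell from P, ejecting 1. So w(1) = 1. P is now [].

So w = 1 3 6 5 2 4 7.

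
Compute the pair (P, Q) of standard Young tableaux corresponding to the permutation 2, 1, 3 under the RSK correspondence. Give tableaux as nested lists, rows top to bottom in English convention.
Insert each entry of the permutation into P by Schensted row insertion, recording in Q the position of each new cell.

Insert 2: appended to row 1. P = [[2]].
Insert 1: 1 bumps 2 from row 1; 2 starts row 2. P = [[1], [2]].
Insert 3: appended to row 1. P = [[1, 3], [2]].

So P = [[1, 3], [2]], Q = [[1, 3], [2]].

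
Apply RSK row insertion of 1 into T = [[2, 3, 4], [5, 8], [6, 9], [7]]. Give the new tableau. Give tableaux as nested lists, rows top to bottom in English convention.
In row 1, 1 replaces 2 (the leftmost entry greater than 1); 2 is bumped to row 2. In row 2, 2 replaces 5 (the leftmost entry greater than 2); 5 is bumped to row 3. In row 3, 5 replaces 6 (the leftmost entry greater than 5); 6 is bumped to row 4. In row 4, 6 replaces 7 (the leftmost entry greater than 6); 7 is bumped to row 5. 7 starts a new row 5. The new tableau is [[1, 3, 4], [2, 8], [5, 9], [6], [7]].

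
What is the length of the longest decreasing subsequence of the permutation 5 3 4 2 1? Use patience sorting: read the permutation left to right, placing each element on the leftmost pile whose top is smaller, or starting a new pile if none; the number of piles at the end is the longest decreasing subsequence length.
4

5: new pile. tops = [5]
3: new pile. tops = [5, 3]
4: onto pile 2 (replacing 3). tops = [5, 4]
2: new pile. tops = [5, 4, 2]
1: new pile. tops = [5, 4, 2, 1]

4 piles, so the longest decreasing subsequence has length 4.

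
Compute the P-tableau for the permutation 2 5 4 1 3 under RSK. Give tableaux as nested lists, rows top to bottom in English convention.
P = [[1, 3], [2, 4], [5]]

Insert 2: appended to row 1. P = [[2]].
Insert 5: appended to row 1. P = [[2, 5]].
Insert 4: 4 bumps 5 from row 1; 5 starts row 2. P = [[2, 4], [5]].
Insert 1: 1 bumps 2 from row 1; 2 bumps 5 from row 2; 5 starts row 3. P = [[1, 4], [2], [5]].
Insert 3: 3 bumps 4 from row 1; 4 appends to row 2. P = [[1, 3], [2, 4], [5]].

So P = [[1, 3], [2, 4], [5]].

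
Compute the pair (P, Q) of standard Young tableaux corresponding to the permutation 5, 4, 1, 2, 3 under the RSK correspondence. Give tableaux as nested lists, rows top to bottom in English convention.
Insert each entry of the permutation into P by Schensted row insertion, recording in Q the position of each new cell.

Insert 5: appended to row 1. P = [[5]].
Insert 4: 4 bumps 5 from row 1; 5 starts row 2. P = [[4], [5]].
Insert 1: 1 bumps 4 from row 1; 4 bumps 5 from row 2; 5 starts row 3. P = [[1], [4], [5]].
Insert 2: appended to row 1. P = [[1, 2], [4], [5]].
Insert 3: appended to row 1. P = [[1, 2, 3], [4], [5]].

So P = [[1, 2, 3], [4], [5]], Q = [[1, 4, 5], [2], [3]].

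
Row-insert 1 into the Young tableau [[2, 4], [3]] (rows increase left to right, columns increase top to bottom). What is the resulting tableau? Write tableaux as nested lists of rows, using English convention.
In row 1, 1 replaces 2 (the leftmost entry greater than 1); 2 is bumped to row 2. In row 2, 2 replaces 3 (the leftmost entry greater than 2); 3 is bumped to row 3. 3 starts a new row 3. The new tableau is [[1, 4], [2], [3]].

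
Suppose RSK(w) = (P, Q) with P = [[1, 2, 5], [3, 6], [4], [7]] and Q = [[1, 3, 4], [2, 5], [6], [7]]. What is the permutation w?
4 1 3 7 6 5 2

Reverse the RSK construction: for i from n down to 1, find the cell of Q containing i, remove the entry at that cell from P, and reverse-bump it up through P; the value ejected from row 1 is w(i).

Step i=7: Q has 7 at row 4, column 1; remove 7 from row 4 of P and reverse-bump: 7 enters row 3 and ejects 4; 4 enters row 2 and ejects 3; 3 enters row 1 and ejects 2. So w(7) = 2. P is now [[1, 3, 5], [4, 6], [7]].
Step i=6: Q has 6 at row 3, column 1; remove 7 from row 3 of P and reverse-bump: 7 enters row 2 and ejects 6; 6 enters row 1 and ejects 5. So w(6) = 5. P is now [[1, 3, 6], [4, 7]].
Step i=5: Q has 5 at row 2, column 2; remove 7 from row 2 of P and reverse-bump: 7 enters row 1 and ejects 6. So w(5) = 6. P is now [[1, 3, 7], [4]].
Step i=4: Q has 4 at row 1, column 3; remove that cell from P, ejecting 7. So w(4) = 7. P is now [[1, 3], [4]].
Step i=3: Q has 3 at row 1, column 2; remove that cell from P, ejecting 3. So w(3) = 3. P is now [[1], [4]].
Step i=2: Q has 2 at row 2, column 1; remove 4 from row 2 of P and reverse-bump: 4 enters row 1 and ejects 1. So w(2) = 1. P is now [[4]].
Step i=1: Q has 1 at row 1, column 1; remove that cell from P, ejecting 4. So w(1) = 4. P is now [].

So w = 4 1 3 7 6 5 2.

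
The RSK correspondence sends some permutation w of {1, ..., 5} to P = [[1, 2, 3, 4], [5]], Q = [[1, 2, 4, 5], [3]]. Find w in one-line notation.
1 5 2 3 4

Reverse the RSK construction: for i from n down to 1, find the cell of Q containing i, remove the entry at that cell from P, and reverse-bump it up through P; the value ejected from row 1 is w(i).

Step i=5: Q has 5 at row 1, column 4; remove that cell from P, ejecting 4. So w(5) = 4. P is now [[1, 2, 3], [5]].
Step i=4: Q has 4 at row 1, column 3; remove that cell from P, ejecting 3. So w(4) = 3. P is now [[1, 2], [5]].
Step i=3: Q has 3 at row 2, column 1; remove 5 from row 2 of P and reverse-bump: 5 enters row 1 and ejects 2. So w(3) = 2. P is now [[1, 5]].
Step i=2: Q has 2 at row 1, column 2; remove that cell from P, ejecting 5. So w(2) = 5. P is now [[1]].
Step i=1: Q has 1 at row 1, column 1; remove that cell from P, ejecting 1. So w(1) = 1. P is now [].

So w = 1 5 2 3 4.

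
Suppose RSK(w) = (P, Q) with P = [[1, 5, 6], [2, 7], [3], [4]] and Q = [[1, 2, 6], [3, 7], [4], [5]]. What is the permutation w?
Reverse RSK: for i = n, n-1, ..., 1, locate i in Q, remove the corresponding corner cell from P, and reverse-bump its entry up through P; the value ejected from row 1 is w(i).

So w = 4 5 3 2 1 7 6.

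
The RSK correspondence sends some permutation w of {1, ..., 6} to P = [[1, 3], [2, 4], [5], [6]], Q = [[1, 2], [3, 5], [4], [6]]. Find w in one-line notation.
2 6 5 1 4 3

Reverse RSK: for i = n, n-1, ..., 1, locate i in Q, remove the corresponding corner cell from P, and reverse-bump its entry up through P; the value ejected from row 1 is w(i).

So w = 2 6 5 1 4 3.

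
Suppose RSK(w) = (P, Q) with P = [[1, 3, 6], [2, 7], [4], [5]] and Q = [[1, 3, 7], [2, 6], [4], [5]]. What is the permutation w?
Reverse the RSK construction: for i from n down to 1, find the cell of Q containing i, remove the entry at that cell from P, and reverse-bump it up through P; the value ejected from row 1 is w(i).

Step i=7: Q has 7 at row 1, column 3; remove that cell from P, ejecting 6. So w(7) = 6. P is now [[1, 3], [2, 7], [4], [5]].
Step i=6: Q has 6 at row 2, column 2; remove 7 from row 2 of P and reverse-bump: 7 enters row 1 and ejects 3. So w(6) = 3. P is now [[1, 7], [2], [4], [5]].
Step i=5: Q has 5 at row 4, column 1; remove 5 from row 4 of P and reverse-bump: 5 enters row 3 and ejects 4; 4 enters row 2 and ejects 2; 2 enters row 1 and ejects 1. So w(5) = 1. P is now [[2, 7], [4], [5]].
Step i=4: Q has 4 at row 3, column 1; remove 5 from row 3 of P and reverse-bump: 5 enters row 2 and ejects 4; 4 enters row 1 and ejects 2. So w(4) = 2. P is now [[4, 7], [5]].
Step i=3: Q has 3 at row 1, column 2; remove that cell from P, ejecting 7. So w(3) = 7. P is now [[4], [5]].
Step i=2: Q has 2 at row 2, column 1; remove 5 from row 2 of P and reverse-bump: 5 enters row 1 and ejects 4. So w(2) = 4. P is now [[5]].
Step i=1: Q has 1 at row 1, column 1; remove that cell from P, ejecting 5. So w(1) = 5. P is now [].

So w = 5 4 7 2 1 3 6.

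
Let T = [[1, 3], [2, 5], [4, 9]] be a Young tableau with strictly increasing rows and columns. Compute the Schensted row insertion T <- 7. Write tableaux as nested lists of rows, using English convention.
7 is larger than every entry of row 1, so it is appended to row 1. The new tableau is [[1, 3, 7], [2, 5], [4, 9]].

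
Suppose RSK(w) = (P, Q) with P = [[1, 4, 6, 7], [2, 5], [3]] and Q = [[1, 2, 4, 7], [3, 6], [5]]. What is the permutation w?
3 5 2 6 1 4 7

Reverse the RSK construction: for i from n down to 1, find the cell of Q containing i, remove the entry at that cell from P, and reverse-bump it up through P; the value ejected from row 1 is w(i).

Step i=7: Q has 7 at row 1, column 4; remove that cell from P, ejecting 7. So w(7) = 7. P is now [[1, 4, 6], [2, 5], [3]].
Step i=6: Q has 6 at row 2, column 2; remove 5 from row 2 of P and reverse-bump: 5 enters row 1 and ejects 4. So w(6) = 4. P is now [[1, 5, 6], [2], [3]].
Step i=5: Q has 5 at row 3, column 1; remove 3 from row 3 of P and reverse-bump: 3 enters row 2 and ejects 2; 2 enters row 1 and ejects 1. So w(5) = 1. P is now [[2, 5, 6], [3]].
Step i=4: Q has 4 at row 1, column 3; remove that cell from P, ejecting 6. So w(4) = 6. P is now [[2, 5], [3]].
Step i=3: Q has 3 at row 2, column 1; remove 3 from row 2 of P and reverse-bump: 3 enters row 1 and ejects 2. So w(3) = 2. P is now [[3, 5]].
Step i=2: Q has 2 at row 1, column 2; remove that cell from P, ejecting 5. So w(2) = 5. P is now [[3]].
Step i=1: Q has 1 at row 1, column 1; remove that cell from P, ejecting 3. So w(1) = 3. P is now [].

So w = 3 5 2 6 1 4 7.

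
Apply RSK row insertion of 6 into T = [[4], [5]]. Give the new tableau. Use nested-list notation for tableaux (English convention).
6 is larger than every entry of row 1, so it is appended to row 1. The new tableau is [[4, 6], [5]].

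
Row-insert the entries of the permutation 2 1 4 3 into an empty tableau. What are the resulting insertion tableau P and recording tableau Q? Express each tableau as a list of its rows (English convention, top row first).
Insert each entry of the permutation into P by Schensted row insertion, recording in Q the position of each new cell.

Insert 2: appended to row 1. P = [[2]].
Insert 1: 1 bumps 2 from row 1; 2 starts row 2. P = [[1], [2]].
Insert 4: appended to row 1. P = [[1, 4], [2]].
Insert 3: 3 bumps 4 from row 1; 4 appends to row 2. P = [[1, 3], [2, 4]].

So P = [[1, 3], [2, 4]], Q = [[1, 3], [2, 4]].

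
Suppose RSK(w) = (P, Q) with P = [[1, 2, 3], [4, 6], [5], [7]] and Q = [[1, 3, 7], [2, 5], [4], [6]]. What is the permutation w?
7 5 6 1 4 2 3

Reverse the RSK construction: for i from n down to 1, find the cell of Q containing i, remove the entry at that cell from P, and reverse-bump it up through P; the value ejected from row 1 is w(i).

Step i=7: Q has 7 at row 1, column 3; remove that cell from P, ejecting 3. So w(7) = 3. P is now [[1, 2], [4, 6], [5], [7]].
Step i=6: Q has 6 at row 4, column 1; remove 7 from row 4 of P and reverse-bump: 7 enters row 3 and ejects 5; 5 enters row 2 and ejects 4; 4 enters row 1 and ejects 2. So w(6) = 2. P is now [[1, 4], [5, 6], [7]].
Step i=5: Q has 5 at row 2, column 2; remove 6 from row 2 of P and reverse-bump: 6 enters row 1 and ejects 4. So w(5) = 4. P is now [[1, 6], [5], [7]].
Step i=4: Q has 4 at row 3, column 1; remove 7 from row 3 of P and reverse-bump: 7 enters row 2 and ejects 5; 5 enters row 1 and ejects 1. So w(4) = 1. P is now [[5, 6], [7]].
Step i=3: Q has 3 at row 1, column 2; remove that cell from P, ejecting 6. So w(3) = 6. P is now [[5], [7]].
Step i=2: Q has 2 at row 2, column 1; remove 7 from row 2 of P and reverse-bump: 7 enters row 1 and ejects 5. So w(2) = 5. P is now [[7]].
Step i=1: Q has 1 at row 1, column 1; remove that cell from P, ejecting 7. So w(1) = 7. P is now [].

So w = 7 5 6 1 4 2 3.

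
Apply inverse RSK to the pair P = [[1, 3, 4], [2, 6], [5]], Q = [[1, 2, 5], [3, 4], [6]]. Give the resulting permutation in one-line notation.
5 6 2 3 4 1

Reverse the RSK construction: for i from n down to 1, find the cell of Q containing i, remove the entry at that cell from P, and reverse-bump it up through P; the value ejected from row 1 is w(i).

Step i=6: Q has 6 at row 3, column 1; remove 5 from row 3 of P and reverse-bump: 5 enters row 2 and ejects 2; 2 enters row 1 and ejects 1. So w(6) = 1. P is now [[2, 3, 4], [5, 6]].
Step i=5: Q has 5 at row 1, column 3; remove that cell from P, ejecting 4. So w(5) = 4. P is now [[2, 3], [5, 6]].
Step i=4: Q has 4 at row 2, column 2; remove 6 from row 2 of P and reverse-bump: 6 enters row 1 and ejects 3. So w(4) = 3. P is now [[2, 6], [5]].
Step i=3: Q has 3 at row 2, column 1; remove 5 from row 2 of P and reverse-bump: 5 enters row 1 and ejects 2. So w(3) = 2. P is now [[5, 6]].
Step i=2: Q has 2 at row 1, column 2; remove that cell from P, ejecting 6. So w(2) = 6. P is now [[5]].
Step i=1: Q has 1 at row 1, column 1; remove that cell from P, ejecting 5. So w(1) = 5. P is now [].

So w = 5 6 2 3 4 1.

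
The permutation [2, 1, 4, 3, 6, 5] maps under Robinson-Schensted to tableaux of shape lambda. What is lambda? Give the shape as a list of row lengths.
Row-insert each entry into an empty tableau.

After inserting 2: P = [[2]].
After inserting 1: P = [[1], [2]].
After inserting 4: P = [[1, 4], [2]].
After inserting 3: P = [[1, 3], [2, 4]].
After inserting 6: P = [[1, 3, 6], [2, 4]].
After inserting 5: P = [[1, 3, 5], [2, 4, 6]].

The final insertion tableau P = [[1, 3, 5], [2, 4, 6]] has shape [3, 3].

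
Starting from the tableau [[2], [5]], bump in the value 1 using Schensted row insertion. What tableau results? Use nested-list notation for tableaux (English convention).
In row 1, 1 replaces 2 (the leftmost entry greater than 1); 2 is bumped to row 2. In row 2, 2 replaces 5 (the leftmost entry greater than 2); 5 is bumped to row 3. 5 starts a new row 3. The new tableau is [[1], [2], [5]].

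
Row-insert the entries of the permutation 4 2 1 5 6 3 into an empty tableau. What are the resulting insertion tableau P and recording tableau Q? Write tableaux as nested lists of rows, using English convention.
Insert each entry of the permutation into P by Schensted row insertion, recording in Q the position of each new cell.

Insert 4: appended to row 1. P = [[4]].
Insert 2: 2 bumps 4 from row 1; 4 starts row 2. P = [[2], [4]].
Insert 1: 1 bumps 2 from row 1; 2 bumps 4 from row 2; 4 starts row 3. P = [[1], [2], [4]].
Insert 5: appended to row 1. P = [[1, 5], [2], [4]].
Insert 6: appended to row 1. P = [[1, 5, 6], [2], [4]].
Insert 3: 3 bumps 5 from row 1; 5 appends to row 2. P = [[1, 3, 6], [2, 5], [4]].

So P = [[1, 3, 6], [2, 5], [4]], Q = [[1, 4, 5], [2, 6], [3]].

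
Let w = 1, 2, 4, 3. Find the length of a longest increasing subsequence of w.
3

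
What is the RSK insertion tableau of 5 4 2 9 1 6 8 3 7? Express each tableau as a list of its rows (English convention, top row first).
Insert 5: appended to row 1. P = [[5]].
Insert 4: 4 bumps 5 from row 1; 5 starts row 2. P = [[4], [5]].
Insert 2: 2 bumps 4 from row 1; 4 bumps 5 from row 2; 5 starts row 3. P = [[2], [4], [5]].
Insert 9: appended to row 1. P = [[2, 9], [4], [5]].
Insert 1: 1 bumps 2 from row 1; 2 bumps 4 from row 2; 4 bumps 5 from row 3; 5 starts row 4. P = [[1, 9], [2], [4], [5]].
Insert 6: 6 bumps 9 from row 1; 9 appends to row 2. P = [[1, 6], [2, 9], [4], [5]].
Insert 8: appended to row 1. P = [[1, 6, 8], [2, 9], [4], [5]].
Insert 3: 3 bumps 6 from row 1; 6 bumps 9 from row 2; 9 appends to row 3. P = [[1, 3, 8], [2, 6], [4, 9], [5]].
Insert 7: 7 bumps 8 from row 1; 8 appends to row 2. P = [[1, 3, 7], [2, 6, 8], [4, 9], [5]].

So P = [[1, 3, 7], [2, 6, 8], [4, 9], [5]].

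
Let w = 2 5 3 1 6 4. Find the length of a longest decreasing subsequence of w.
3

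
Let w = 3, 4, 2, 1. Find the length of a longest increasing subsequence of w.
2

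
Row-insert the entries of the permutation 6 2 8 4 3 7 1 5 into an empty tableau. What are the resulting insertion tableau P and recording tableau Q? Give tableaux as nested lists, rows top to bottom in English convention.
Insert each entry of the permutation into P by Schensted row insertion, recording in Q the position of each new cell.

Insert 6: appended to row 1. P = [[6]].
Insert 2: 2 bumps 6 from row 1; 6 starts row 2. P = [[2], [6]].
Insert 8: appended to row 1. P = [[2, 8], [6]].
Insert 4: 4 bumps 8 from row 1; 8 appends to row 2. P = [[2, 4], [6, 8]].
Insert 3: 3 bumps 4 from row 1; 4 bumps 6 from row 2; 6 starts row 3. P = [[2, 3], [4, 8], [6]].
Insert 7: appended to row 1. P = [[2, 3, 7], [4, 8], [6]].
Insert 1: 1 bumps 2 from row 1; 2 bumps 4 from row 2; 4 bumps 6 from row 3; 6 starts row 4. P = [[1, 3, 7], [2, 8], [4], [6]].
Insert 5: 5 bumps 7 from row 1; 7 bumps 8 from row 2; 8 appends to row 3. P = [[1, 3, 5], [2, 7], [4, 8], [6]].

So P = [[1, 3, 5], [2, 7], [4, 8], [6]], Q = [[1, 3, 6], [2, 4], [5, 8], [7]].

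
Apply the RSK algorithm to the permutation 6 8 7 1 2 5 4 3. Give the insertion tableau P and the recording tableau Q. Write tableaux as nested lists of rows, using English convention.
P = [[1, 2, 3], [4, 7], [5], [6], [8]], Q = [[1, 2, 6], [3, 5], [4], [7], [8]]

Insert each entry of the permutation into P by Schensted row insertion, recording in Q the position of each new cell.

Insert 6: appended to row 1. P = [[6]].
Insert 8: appended to row 1. P = [[6, 8]].
Insert 7: 7 bumps 8 from row 1; 8 starts row 2. P = [[6, 7], [8]].
Insert 1: 1 bumps 6 from row 1; 6 bumps 8 from row 2; 8 starts row 3. P = [[1, 7], [6], [8]].
Insert 2: 2 bumps 7 from row 1; 7 appends to row 2. P = [[1, 2], [6, 7], [8]].
Insert 5: appended to row 1. P = [[1, 2, 5], [6, 7], [8]].
Insert 4: 4 bumps 5 from row 1; 5 bumps 6 from row 2; 6 bumps 8 from row 3; 8 starts row 4. P = [[1, 2, 4], [5, 7], [6], [8]].
Insert 3: 3 bumps 4 from row 1; 4 bumps 5 from row 2; 5 bumps 6 from row 3; 6 bumps 8 from row 4; 8 starts row 5. P = [[1, 2, 3], [4, 7], [5], [6], [8]].

So P = [[1, 2, 3], [4, 7], [5], [6], [8]], Q = [[1, 2, 6], [3, 5], [4], [7], [8]].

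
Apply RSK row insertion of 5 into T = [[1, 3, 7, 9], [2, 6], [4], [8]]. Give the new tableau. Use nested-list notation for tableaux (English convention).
[[1, 3, 5, 9], [2, 6, 7], [4], [8]]

In row 1, 5 replaces 7 (the leftmost entry greater than 5); 7 is bumped to row 2. 7 is appended to row 2. The new tableau is [[1, 3, 5, 9], [2, 6, 7], [4], [8]].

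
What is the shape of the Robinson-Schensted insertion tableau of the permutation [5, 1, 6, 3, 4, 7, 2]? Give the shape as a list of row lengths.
RSK row insertion gives P = [[1, 2, 4, 7], [3, 6], [5]], which has shape [4, 2, 1].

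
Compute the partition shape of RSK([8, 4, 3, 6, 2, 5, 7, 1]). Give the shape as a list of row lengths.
Row-insert each entry into an empty tableau.

After inserting 8: P = [[8]].
After inserting 4: P = [[4], [8]].
After inserting 3: P = [[3], [4], [8]].
After inserting 6: P = [[3, 6], [4], [8]].
After inserting 2: P = [[2, 6], [3], [4], [8]].
After inserting 5: P = [[2, 5], [3, 6], [4], [8]].
After inserting 7: P = [[2, 5, 7], [3, 6], [4], [8]].
After inserting 1: P = [[1, 5, 7], [2, 6], [3], [4], [8]].

The final insertion tableau P = [[1, 5, 7], [2, 6], [3], [4], [8]] has shape [3, 2, 1, 1, 1].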